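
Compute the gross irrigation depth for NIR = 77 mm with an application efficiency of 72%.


Ea = 72% = 0.72
GID = NIR / Ea = 77 / 0.72 = 106.9444 mm

106.9444 mm


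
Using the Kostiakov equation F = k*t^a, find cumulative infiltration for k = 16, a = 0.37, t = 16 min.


F = k * t^a = 16 * 16^0.37
F = 16 * 2.789487

44.6318 mm


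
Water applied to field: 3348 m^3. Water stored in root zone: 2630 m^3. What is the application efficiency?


Ea = V_root / V_field * 100 = 2630 / 3348 * 100 = 78.5544%

78.5544 %


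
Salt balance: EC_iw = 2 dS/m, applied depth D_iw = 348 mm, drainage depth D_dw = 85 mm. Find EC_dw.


EC_dw = EC_iw * D_iw / D_dw
EC_dw = 2 * 348 / 85
EC_dw = 696 / 85

8.1882 dS/m


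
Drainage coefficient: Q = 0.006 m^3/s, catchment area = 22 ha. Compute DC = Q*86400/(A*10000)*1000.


DC = Q * 86400 / (A * 10000) * 1000
DC = 0.006 * 86400 / (22 * 10000) * 1000
DC = 518400.0000 / 220000

2.3564 mm/day


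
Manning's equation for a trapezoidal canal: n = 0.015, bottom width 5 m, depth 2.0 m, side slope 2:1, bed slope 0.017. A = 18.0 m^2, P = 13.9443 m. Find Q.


R = A/P = 18.0/13.9443 = 1.290850
Q = (1/0.015) * 18.0 * 1.290850^(2/3) * 0.017^0.5

185.4910 m^3/s


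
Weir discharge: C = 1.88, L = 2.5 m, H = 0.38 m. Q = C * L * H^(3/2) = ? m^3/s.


Q = C * L * H^(3/2) = 1.88 * 2.5 * 0.38^1.5 = 1.88 * 2.5 * 0.234248

1.1010 m^3/s


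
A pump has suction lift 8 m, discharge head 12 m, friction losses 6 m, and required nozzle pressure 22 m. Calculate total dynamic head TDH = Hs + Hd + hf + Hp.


TDH = Hs + Hd + hf + Hp = 8 + 12 + 6 + 22 = 48

48 m


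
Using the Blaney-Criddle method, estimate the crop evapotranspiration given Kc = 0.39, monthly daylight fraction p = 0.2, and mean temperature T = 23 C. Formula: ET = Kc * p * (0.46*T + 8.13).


ET = Kc * p * (0.46*T + 8.13)
ET = 0.39 * 0.2 * (0.46*23 + 8.13)
ET = 0.39 * 0.2 * 18.7100

1.4594 mm/day


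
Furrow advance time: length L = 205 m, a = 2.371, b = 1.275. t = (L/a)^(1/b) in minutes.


t = (L/a)^(1/b)
t = (205/2.371)^(1/1.275)
t = 86.461409^(1/1.275)

33.0428 min


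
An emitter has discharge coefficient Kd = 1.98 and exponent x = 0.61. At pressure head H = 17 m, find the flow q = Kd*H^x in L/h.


q = Kd * H^x = 1.98 * 17^0.61 = 1.98 * 5.630848

11.1491 L/h


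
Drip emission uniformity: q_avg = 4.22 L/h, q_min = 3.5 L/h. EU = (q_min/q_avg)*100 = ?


EU = (q_min/q_avg)*100 = (3.5/4.22)*100 = 82.9384%

82.9384 %


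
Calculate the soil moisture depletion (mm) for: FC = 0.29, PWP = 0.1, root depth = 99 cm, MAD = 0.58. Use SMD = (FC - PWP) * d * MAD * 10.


SMD = (FC - PWP) * d * MAD * 10
SMD = (0.29 - 0.1) * 99 * 0.58 * 10
SMD = 0.1900 * 99 * 0.58 * 10

109.0980 mm


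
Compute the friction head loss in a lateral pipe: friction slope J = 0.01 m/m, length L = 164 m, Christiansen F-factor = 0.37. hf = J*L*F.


hf = J * L * F = 0.01 * 164 * 0.37 = 0.6068 m

0.6068 m


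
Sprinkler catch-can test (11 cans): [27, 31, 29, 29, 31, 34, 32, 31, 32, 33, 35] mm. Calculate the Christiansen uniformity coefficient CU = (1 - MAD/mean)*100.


mean = 31.272727 mm
MAD = 1.752066 mm
CU = (1 - 1.752066/31.272727)*100

94.3975 %


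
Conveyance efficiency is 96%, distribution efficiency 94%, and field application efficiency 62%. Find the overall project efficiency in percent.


Ec = 0.96, Eb = 0.94, Ea = 0.62
E = 0.96 * 0.94 * 0.62 * 100 = 55.9488%

55.9488 %


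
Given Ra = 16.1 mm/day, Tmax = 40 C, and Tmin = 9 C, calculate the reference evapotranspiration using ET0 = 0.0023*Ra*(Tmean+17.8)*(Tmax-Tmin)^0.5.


Tmean = (Tmax + Tmin)/2 = (40 + 9)/2 = 24.5
ET0 = 0.0023 * 16.1 * (24.5 + 17.8) * sqrt(40 - 9)
ET0 = 0.0023 * 16.1 * 42.3 * 5.567764

8.7212 mm/day


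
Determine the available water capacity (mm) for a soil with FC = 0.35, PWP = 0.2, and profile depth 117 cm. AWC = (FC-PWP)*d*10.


AWC = (FC - PWP) * d * 10
AWC = (0.35 - 0.2) * 117 * 10
AWC = 0.1500 * 117 * 10

175.5000 mm


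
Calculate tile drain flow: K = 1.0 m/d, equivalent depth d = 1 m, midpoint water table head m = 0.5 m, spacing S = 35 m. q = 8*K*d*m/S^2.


q = 8*K*d*m/S^2
q = 8*1.0*1*0.5/35^2
q = 4.0000 / 1225

0.0033 m/d


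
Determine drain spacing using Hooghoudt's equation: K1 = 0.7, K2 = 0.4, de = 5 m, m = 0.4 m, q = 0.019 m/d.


S^2 = 8*K2*de*m/q + 4*K1*m^2/q
S^2 = 8*0.4*5*0.4/0.019 + 4*0.7*0.4^2/0.019
S = sqrt(360.4211)

18.9848 m


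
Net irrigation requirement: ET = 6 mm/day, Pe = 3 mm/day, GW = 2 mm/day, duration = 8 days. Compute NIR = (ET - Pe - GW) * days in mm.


Daily deficit = ET - Pe - GW = 6 - 3 - 2 = 1 mm/day
NIR = 1 * 8 = 8 mm

8.0000 mm


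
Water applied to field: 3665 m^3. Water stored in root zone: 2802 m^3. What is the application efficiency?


Ea = V_root / V_field * 100 = 2802 / 3665 * 100 = 76.4529%

76.4529 %


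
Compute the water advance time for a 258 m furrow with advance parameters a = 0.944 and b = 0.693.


t = (L/a)^(1/b)
t = (258/0.944)^(1/0.693)
t = 273.305085^(1/0.693)

3281.6039 min


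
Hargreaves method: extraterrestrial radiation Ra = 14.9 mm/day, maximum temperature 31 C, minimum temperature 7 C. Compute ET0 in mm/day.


Tmean = (Tmax + Tmin)/2 = (31 + 7)/2 = 19.0
ET0 = 0.0023 * 14.9 * (19.0 + 17.8) * sqrt(31 - 7)
ET0 = 0.0023 * 14.9 * 36.8 * 4.898979

6.1783 mm/day


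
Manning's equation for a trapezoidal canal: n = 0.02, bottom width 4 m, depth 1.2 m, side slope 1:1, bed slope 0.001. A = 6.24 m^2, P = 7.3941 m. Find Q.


R = A/P = 6.24/7.3941 = 0.843916
Q = (1/0.02) * 6.24 * 0.843916^(2/3) * 0.001^0.5

8.8109 m^3/s


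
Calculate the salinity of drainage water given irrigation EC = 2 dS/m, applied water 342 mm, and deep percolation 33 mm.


EC_dw = EC_iw * D_iw / D_dw
EC_dw = 2 * 342 / 33
EC_dw = 684 / 33

20.7273 dS/m


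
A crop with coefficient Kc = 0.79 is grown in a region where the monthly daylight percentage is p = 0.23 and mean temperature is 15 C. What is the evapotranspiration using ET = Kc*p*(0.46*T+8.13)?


ET = Kc * p * (0.46*T + 8.13)
ET = 0.79 * 0.23 * (0.46*15 + 8.13)
ET = 0.79 * 0.23 * 15.0300

2.7310 mm/day


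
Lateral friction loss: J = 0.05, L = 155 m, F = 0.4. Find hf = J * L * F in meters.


hf = J * L * F = 0.05 * 155 * 0.4 = 3.1000 m

3.1000 m


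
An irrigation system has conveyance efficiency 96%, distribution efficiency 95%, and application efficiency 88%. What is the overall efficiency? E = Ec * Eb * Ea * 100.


Ec = 0.96, Eb = 0.95, Ea = 0.88
E = 0.96 * 0.95 * 0.88 * 100 = 80.2560%

80.2560 %


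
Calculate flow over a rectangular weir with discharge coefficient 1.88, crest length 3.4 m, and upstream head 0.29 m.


Q = C * L * H^(3/2) = 1.88 * 3.4 * 0.29^1.5 = 1.88 * 3.4 * 0.156170

0.9982 m^3/s


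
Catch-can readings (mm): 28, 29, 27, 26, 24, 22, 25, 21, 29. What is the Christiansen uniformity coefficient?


mean = 25.666667 mm
MAD = 2.370370 mm
CU = (1 - 2.370370/25.666667)*100

90.7648 %


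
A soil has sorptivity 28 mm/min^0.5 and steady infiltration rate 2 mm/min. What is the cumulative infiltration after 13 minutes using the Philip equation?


F = S*sqrt(t) + A*t
F = 28*sqrt(13) + 2*13
F = 28*3.605551 + 26

126.9554 mm


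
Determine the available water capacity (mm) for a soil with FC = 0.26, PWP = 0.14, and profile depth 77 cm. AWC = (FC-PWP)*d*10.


AWC = (FC - PWP) * d * 10
AWC = (0.26 - 0.14) * 77 * 10
AWC = 0.1200 * 77 * 10

92.4000 mm


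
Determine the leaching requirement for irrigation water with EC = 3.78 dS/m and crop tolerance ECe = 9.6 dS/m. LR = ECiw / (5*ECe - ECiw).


LR = ECiw / (5*ECe - ECiw)
LR = 3.78 / (5*9.6 - 3.78)
LR = 3.78 / 44.2200

0.0855


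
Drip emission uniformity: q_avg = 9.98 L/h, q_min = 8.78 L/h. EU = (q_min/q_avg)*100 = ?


EU = (q_min/q_avg)*100 = (8.78/9.98)*100 = 87.9760%

87.9760 %


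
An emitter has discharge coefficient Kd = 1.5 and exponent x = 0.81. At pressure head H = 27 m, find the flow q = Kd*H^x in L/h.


q = Kd * H^x = 1.5 * 27^0.81 = 1.5 * 14.434597

21.6519 L/h


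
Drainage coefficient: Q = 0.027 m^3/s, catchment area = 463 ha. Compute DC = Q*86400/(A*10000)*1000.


DC = Q * 86400 / (A * 10000) * 1000
DC = 0.027 * 86400 / (463 * 10000) * 1000
DC = 2332800.0000 / 4630000

0.5038 mm/day


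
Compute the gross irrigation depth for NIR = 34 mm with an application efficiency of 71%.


Ea = 71% = 0.71
GID = NIR / Ea = 34 / 0.71 = 47.8873 mm

47.8873 mm


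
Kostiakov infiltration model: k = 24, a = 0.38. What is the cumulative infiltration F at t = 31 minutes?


F = k * t^a = 24 * 31^0.38
F = 24 * 3.687376

88.4970 mm


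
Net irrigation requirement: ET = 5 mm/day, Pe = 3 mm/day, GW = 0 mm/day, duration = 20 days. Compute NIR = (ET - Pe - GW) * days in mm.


Daily deficit = ET - Pe - GW = 5 - 3 - 0 = 2 mm/day
NIR = 2 * 20 = 40 mm

40.0000 mm


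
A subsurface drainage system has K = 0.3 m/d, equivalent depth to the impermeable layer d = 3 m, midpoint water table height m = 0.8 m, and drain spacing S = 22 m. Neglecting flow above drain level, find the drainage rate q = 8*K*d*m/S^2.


q = 8*K*d*m/S^2
q = 8*0.3*3*0.8/22^2
q = 5.7600 / 484

0.0119 m/d


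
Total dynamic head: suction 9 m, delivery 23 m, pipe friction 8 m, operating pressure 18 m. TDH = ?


TDH = Hs + Hd + hf + Hp = 9 + 23 + 8 + 18 = 58

58 m


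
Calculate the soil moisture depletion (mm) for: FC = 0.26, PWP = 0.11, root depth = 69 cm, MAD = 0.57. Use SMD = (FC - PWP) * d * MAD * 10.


SMD = (FC - PWP) * d * MAD * 10
SMD = (0.26 - 0.11) * 69 * 0.57 * 10
SMD = 0.1500 * 69 * 0.57 * 10

58.9950 mm


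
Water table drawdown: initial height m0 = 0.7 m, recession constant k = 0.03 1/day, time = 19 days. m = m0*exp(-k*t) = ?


m = m0 * exp(-k*t)
m = 0.7 * exp(-0.03 * 19)
m = 0.7 * exp(-0.5700)

0.3959 m


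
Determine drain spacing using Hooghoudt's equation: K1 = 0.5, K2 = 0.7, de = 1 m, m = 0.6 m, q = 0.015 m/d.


S^2 = 8*K2*de*m/q + 4*K1*m^2/q
S^2 = 8*0.7*1*0.6/0.015 + 4*0.5*0.6^2/0.015
S = sqrt(272.0000)

16.4924 m


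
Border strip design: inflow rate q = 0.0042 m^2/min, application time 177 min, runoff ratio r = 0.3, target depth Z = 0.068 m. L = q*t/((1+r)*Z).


L = q*t/((1+r)*Z)
L = 0.0042*177/((1+0.3)*0.068)
L = 0.7434/0.0884

8.4095 m


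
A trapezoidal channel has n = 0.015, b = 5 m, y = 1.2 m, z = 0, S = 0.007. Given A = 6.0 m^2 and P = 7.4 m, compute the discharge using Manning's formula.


R = A/P = 6.0/7.4 = 0.810811
Q = (1/0.015) * 6.0 * 0.810811^(2/3) * 0.007^0.5

29.0997 m^3/s


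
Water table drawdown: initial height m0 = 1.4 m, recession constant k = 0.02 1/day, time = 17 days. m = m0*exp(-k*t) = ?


m = m0 * exp(-k*t)
m = 1.4 * exp(-0.02 * 17)
m = 1.4 * exp(-0.3400)

0.9965 m


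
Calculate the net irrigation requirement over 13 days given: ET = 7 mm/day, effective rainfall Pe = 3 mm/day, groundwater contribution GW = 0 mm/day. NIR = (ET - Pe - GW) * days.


Daily deficit = ET - Pe - GW = 7 - 3 - 0 = 4 mm/day
NIR = 4 * 13 = 52 mm

52.0000 mm


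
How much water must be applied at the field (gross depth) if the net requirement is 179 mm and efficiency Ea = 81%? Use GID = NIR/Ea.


Ea = 81% = 0.81
GID = NIR / Ea = 179 / 0.81 = 220.9877 mm

220.9877 mm


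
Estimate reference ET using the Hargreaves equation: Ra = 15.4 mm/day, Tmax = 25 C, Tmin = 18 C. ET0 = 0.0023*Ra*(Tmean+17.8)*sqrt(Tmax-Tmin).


Tmean = (Tmax + Tmin)/2 = (25 + 18)/2 = 21.5
ET0 = 0.0023 * 15.4 * (21.5 + 17.8) * sqrt(25 - 18)
ET0 = 0.0023 * 15.4 * 39.3 * 2.645751

3.6829 mm/day


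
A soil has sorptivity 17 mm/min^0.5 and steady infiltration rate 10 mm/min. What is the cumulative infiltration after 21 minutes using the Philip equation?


F = S*sqrt(t) + A*t
F = 17*sqrt(21) + 10*21
F = 17*4.582576 + 210

287.9038 mm


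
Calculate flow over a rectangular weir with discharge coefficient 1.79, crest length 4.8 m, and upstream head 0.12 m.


Q = C * L * H^(3/2) = 1.79 * 4.8 * 0.12^1.5 = 1.79 * 4.8 * 0.041569

0.3572 m^3/s


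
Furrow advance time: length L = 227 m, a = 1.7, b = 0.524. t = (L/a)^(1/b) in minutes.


t = (L/a)^(1/b)
t = (227/1.7)^(1/0.524)
t = 133.529412^(1/0.524)

11387.9234 min


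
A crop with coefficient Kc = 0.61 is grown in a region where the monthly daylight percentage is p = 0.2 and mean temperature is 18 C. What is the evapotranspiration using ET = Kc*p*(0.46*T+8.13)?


ET = Kc * p * (0.46*T + 8.13)
ET = 0.61 * 0.2 * (0.46*18 + 8.13)
ET = 0.61 * 0.2 * 16.4100

2.0020 mm/day


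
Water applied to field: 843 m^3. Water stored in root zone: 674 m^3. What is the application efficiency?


Ea = V_root / V_field * 100 = 674 / 843 * 100 = 79.9526%

79.9526 %


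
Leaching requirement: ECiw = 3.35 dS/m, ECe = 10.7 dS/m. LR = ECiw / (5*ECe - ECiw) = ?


LR = ECiw / (5*ECe - ECiw)
LR = 3.35 / (5*10.7 - 3.35)
LR = 3.35 / 50.1500

0.0668


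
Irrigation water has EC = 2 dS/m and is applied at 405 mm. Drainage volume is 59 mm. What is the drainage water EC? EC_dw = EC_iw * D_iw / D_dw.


EC_dw = EC_iw * D_iw / D_dw
EC_dw = 2 * 405 / 59
EC_dw = 810 / 59

13.7288 dS/m


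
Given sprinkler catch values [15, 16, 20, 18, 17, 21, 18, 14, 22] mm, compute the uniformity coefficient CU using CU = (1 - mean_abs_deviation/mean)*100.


mean = 17.888889 mm
MAD = 2.123457 mm
CU = (1 - 2.123457/17.888889)*100

88.1297 %


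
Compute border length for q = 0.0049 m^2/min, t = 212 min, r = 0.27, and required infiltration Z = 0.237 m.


L = q*t/((1+r)*Z)
L = 0.0049*212/((1+0.27)*0.237)
L = 1.0388/0.30099

3.4513 m


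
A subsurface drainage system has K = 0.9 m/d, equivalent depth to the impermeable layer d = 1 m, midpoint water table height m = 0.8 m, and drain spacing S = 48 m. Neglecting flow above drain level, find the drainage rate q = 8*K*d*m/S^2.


q = 8*K*d*m/S^2
q = 8*0.9*1*0.8/48^2
q = 5.7600 / 2304

0.0025 m/d


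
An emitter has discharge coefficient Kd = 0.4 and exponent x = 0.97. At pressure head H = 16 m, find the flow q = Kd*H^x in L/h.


q = Kd * H^x = 0.4 * 16^0.97 = 0.4 * 14.723002

5.8892 L/h


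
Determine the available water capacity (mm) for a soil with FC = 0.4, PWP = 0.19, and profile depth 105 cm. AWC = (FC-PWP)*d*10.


AWC = (FC - PWP) * d * 10
AWC = (0.4 - 0.19) * 105 * 10
AWC = 0.2100 * 105 * 10

220.5000 mm


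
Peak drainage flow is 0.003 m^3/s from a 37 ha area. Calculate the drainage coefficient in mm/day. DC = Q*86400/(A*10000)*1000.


DC = Q * 86400 / (A * 10000) * 1000
DC = 0.003 * 86400 / (37 * 10000) * 1000
DC = 259200.0000 / 370000

0.7005 mm/day


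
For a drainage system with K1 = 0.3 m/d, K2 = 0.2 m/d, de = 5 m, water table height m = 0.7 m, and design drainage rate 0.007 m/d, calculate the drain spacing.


S^2 = 8*K2*de*m/q + 4*K1*m^2/q
S^2 = 8*0.2*5*0.7/0.007 + 4*0.3*0.7^2/0.007
S = sqrt(884.0000)

29.7321 m


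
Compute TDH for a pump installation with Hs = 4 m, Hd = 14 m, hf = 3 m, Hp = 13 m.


TDH = Hs + Hd + hf + Hp = 4 + 14 + 3 + 13 = 34

34 m


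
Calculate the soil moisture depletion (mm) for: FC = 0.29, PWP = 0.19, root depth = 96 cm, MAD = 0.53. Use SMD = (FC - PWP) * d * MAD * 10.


SMD = (FC - PWP) * d * MAD * 10
SMD = (0.29 - 0.19) * 96 * 0.53 * 10
SMD = 0.1000 * 96 * 0.53 * 10

50.8800 mm


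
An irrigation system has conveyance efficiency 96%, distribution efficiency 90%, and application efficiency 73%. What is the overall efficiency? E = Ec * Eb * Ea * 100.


Ec = 0.96, Eb = 0.9, Ea = 0.73
E = 0.96 * 0.9 * 0.73 * 100 = 63.0720%

63.0720 %


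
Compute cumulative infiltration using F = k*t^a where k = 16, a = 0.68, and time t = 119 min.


F = k * t^a = 16 * 119^0.68
F = 16 * 25.785285

412.5646 mm


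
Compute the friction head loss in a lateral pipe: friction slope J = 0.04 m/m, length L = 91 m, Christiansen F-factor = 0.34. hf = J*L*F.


hf = J * L * F = 0.04 * 91 * 0.34 = 1.2376 m

1.2376 m


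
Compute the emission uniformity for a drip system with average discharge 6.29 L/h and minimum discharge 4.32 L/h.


EU = (q_min/q_avg)*100 = (4.32/6.29)*100 = 68.6804%

68.6804 %


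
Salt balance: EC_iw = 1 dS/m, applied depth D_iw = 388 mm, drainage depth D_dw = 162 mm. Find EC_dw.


EC_dw = EC_iw * D_iw / D_dw
EC_dw = 1 * 388 / 162
EC_dw = 388 / 162

2.3951 dS/m


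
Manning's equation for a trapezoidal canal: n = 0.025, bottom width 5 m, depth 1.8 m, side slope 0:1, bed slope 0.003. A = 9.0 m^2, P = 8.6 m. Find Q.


R = A/P = 9.0/8.6 = 1.046512
Q = (1/0.025) * 9.0 * 1.046512^(2/3) * 0.003^0.5

20.3248 m^3/s


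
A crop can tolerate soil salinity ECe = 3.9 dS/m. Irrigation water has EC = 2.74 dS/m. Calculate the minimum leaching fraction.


LR = ECiw / (5*ECe - ECiw)
LR = 2.74 / (5*3.9 - 2.74)
LR = 2.74 / 16.7600

0.1635


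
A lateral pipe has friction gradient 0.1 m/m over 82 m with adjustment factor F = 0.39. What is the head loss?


hf = J * L * F = 0.1 * 82 * 0.39 = 3.1980 m

3.1980 m


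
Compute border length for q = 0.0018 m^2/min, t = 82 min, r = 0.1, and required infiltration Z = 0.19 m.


L = q*t/((1+r)*Z)
L = 0.0018*82/((1+0.1)*0.19)
L = 0.1476/0.209

0.7062 m


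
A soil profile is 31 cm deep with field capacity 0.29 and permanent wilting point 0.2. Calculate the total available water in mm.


AWC = (FC - PWP) * d * 10
AWC = (0.29 - 0.2) * 31 * 10
AWC = 0.0900 * 31 * 10

27.9000 mm


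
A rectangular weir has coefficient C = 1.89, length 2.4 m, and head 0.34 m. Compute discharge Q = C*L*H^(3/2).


Q = C * L * H^(3/2) = 1.89 * 2.4 * 0.34^1.5 = 1.89 * 2.4 * 0.198252

0.8993 m^3/s


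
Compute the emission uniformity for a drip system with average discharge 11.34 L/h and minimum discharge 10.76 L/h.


EU = (q_min/q_avg)*100 = (10.76/11.34)*100 = 94.8854%

94.8854 %


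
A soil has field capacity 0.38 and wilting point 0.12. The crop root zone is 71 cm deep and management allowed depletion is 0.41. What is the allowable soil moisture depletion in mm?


SMD = (FC - PWP) * d * MAD * 10
SMD = (0.38 - 0.12) * 71 * 0.41 * 10
SMD = 0.2600 * 71 * 0.41 * 10

75.6860 mm


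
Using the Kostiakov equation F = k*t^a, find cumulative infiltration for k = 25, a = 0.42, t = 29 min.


F = k * t^a = 25 * 29^0.42
F = 25 * 4.113459

102.8365 mm


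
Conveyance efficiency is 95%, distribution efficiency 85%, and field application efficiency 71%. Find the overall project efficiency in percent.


Ec = 0.95, Eb = 0.85, Ea = 0.71
E = 0.95 * 0.85 * 0.71 * 100 = 57.3325%

57.3325 %


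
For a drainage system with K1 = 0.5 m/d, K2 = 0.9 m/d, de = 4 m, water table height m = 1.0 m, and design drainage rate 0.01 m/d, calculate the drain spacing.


S^2 = 8*K2*de*m/q + 4*K1*m^2/q
S^2 = 8*0.9*4*1.0/0.01 + 4*0.5*1.0^2/0.01
S = sqrt(3080.0000)

55.4977 m


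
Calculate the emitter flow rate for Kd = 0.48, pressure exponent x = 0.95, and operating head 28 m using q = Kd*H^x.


q = Kd * H^x = 0.48 * 28^0.95 = 0.48 * 23.702826

11.3774 L/h


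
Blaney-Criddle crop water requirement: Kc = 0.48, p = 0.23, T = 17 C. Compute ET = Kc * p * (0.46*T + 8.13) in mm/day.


ET = Kc * p * (0.46*T + 8.13)
ET = 0.48 * 0.23 * (0.46*17 + 8.13)
ET = 0.48 * 0.23 * 15.9500

1.7609 mm/day


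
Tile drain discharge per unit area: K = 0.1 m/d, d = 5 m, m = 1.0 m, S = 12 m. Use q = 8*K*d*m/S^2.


q = 8*K*d*m/S^2
q = 8*0.1*5*1.0/12^2
q = 4.0000 / 144

0.0278 m/d


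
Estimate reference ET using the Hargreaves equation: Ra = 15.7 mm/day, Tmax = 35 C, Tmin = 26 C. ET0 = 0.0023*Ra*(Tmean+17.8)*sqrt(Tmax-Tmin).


Tmean = (Tmax + Tmin)/2 = (35 + 26)/2 = 30.5
ET0 = 0.0023 * 15.7 * (30.5 + 17.8) * sqrt(35 - 26)
ET0 = 0.0023 * 15.7 * 48.3 * 3.000000

5.2323 mm/day


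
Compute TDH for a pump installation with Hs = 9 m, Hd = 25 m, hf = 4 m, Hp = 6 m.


TDH = Hs + Hd + hf + Hp = 9 + 25 + 4 + 6 = 44

44 m


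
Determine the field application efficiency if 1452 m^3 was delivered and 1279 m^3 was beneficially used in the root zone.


Ea = V_root / V_field * 100 = 1279 / 1452 * 100 = 88.0854%

88.0854 %


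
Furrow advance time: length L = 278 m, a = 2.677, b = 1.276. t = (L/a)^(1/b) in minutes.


t = (L/a)^(1/b)
t = (278/2.677)^(1/1.276)
t = 103.847591^(1/1.276)

38.0407 min


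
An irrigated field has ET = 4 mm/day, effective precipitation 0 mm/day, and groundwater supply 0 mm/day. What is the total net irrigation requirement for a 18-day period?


Daily deficit = ET - Pe - GW = 4 - 0 - 0 = 4 mm/day
NIR = 4 * 18 = 72 mm

72.0000 mm


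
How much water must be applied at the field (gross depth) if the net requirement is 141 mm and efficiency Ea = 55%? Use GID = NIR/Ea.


Ea = 55% = 0.55
GID = NIR / Ea = 141 / 0.55 = 256.3636 mm

256.3636 mm


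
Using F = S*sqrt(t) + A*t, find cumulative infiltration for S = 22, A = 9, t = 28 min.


F = S*sqrt(t) + A*t
F = 22*sqrt(28) + 9*28
F = 22*5.291503 + 252

368.4131 mm


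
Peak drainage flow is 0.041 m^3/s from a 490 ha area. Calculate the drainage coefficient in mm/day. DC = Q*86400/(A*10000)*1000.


DC = Q * 86400 / (A * 10000) * 1000
DC = 0.041 * 86400 / (490 * 10000) * 1000
DC = 3542400.0000 / 4900000

0.7229 mm/day


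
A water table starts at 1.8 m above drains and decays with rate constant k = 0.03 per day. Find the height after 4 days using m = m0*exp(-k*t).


m = m0 * exp(-k*t)
m = 1.8 * exp(-0.03 * 4)
m = 1.8 * exp(-0.1200)

1.5965 m


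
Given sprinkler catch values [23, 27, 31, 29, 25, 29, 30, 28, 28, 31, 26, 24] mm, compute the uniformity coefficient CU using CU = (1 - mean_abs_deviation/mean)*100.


mean = 27.583333 mm
MAD = 2.152778 mm
CU = (1 - 2.152778/27.583333)*100

92.1954 %


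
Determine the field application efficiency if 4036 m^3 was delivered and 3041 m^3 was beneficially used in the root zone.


Ea = V_root / V_field * 100 = 3041 / 4036 * 100 = 75.3469%

75.3469 %


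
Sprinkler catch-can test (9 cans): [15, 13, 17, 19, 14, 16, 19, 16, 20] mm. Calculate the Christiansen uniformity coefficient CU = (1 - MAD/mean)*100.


mean = 16.555556 mm
MAD = 1.950617 mm
CU = (1 - 1.950617/16.555556)*100

88.2177 %


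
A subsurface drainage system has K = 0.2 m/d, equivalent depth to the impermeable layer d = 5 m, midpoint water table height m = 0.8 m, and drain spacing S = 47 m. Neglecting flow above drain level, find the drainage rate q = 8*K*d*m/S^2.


q = 8*K*d*m/S^2
q = 8*0.2*5*0.8/47^2
q = 6.4000 / 2209

0.0029 m/d


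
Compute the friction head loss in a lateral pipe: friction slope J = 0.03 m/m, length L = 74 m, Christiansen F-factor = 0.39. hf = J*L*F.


hf = J * L * F = 0.03 * 74 * 0.39 = 0.8658 m

0.8658 m


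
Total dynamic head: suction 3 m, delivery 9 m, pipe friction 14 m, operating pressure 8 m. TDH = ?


TDH = Hs + Hd + hf + Hp = 3 + 9 + 14 + 8 = 34

34 m


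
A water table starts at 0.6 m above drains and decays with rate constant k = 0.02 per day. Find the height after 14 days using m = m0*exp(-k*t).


m = m0 * exp(-k*t)
m = 0.6 * exp(-0.02 * 14)
m = 0.6 * exp(-0.2800)

0.4535 m


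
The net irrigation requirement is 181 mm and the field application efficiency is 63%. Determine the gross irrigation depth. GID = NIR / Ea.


Ea = 63% = 0.63
GID = NIR / Ea = 181 / 0.63 = 287.3016 mm

287.3016 mm


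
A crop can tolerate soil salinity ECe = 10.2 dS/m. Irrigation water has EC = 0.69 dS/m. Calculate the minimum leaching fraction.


LR = ECiw / (5*ECe - ECiw)
LR = 0.69 / (5*10.2 - 0.69)
LR = 0.69 / 50.3100

0.0137


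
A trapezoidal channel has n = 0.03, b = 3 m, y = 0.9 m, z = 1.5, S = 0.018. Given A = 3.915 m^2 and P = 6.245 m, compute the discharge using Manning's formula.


R = A/P = 3.915/6.245 = 0.626902
Q = (1/0.03) * 3.915 * 0.626902^(2/3) * 0.018^0.5

12.8247 m^3/s


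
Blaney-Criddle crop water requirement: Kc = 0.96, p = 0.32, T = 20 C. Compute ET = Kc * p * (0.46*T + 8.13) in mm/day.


ET = Kc * p * (0.46*T + 8.13)
ET = 0.96 * 0.32 * (0.46*20 + 8.13)
ET = 0.96 * 0.32 * 17.3300

5.3238 mm/day


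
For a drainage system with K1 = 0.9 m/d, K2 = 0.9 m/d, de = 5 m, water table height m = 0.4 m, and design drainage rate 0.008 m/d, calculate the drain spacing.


S^2 = 8*K2*de*m/q + 4*K1*m^2/q
S^2 = 8*0.9*5*0.4/0.008 + 4*0.9*0.4^2/0.008
S = sqrt(1872.0000)

43.2666 m


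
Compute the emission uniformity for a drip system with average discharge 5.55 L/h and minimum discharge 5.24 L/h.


EU = (q_min/q_avg)*100 = (5.24/5.55)*100 = 94.4144%

94.4144 %


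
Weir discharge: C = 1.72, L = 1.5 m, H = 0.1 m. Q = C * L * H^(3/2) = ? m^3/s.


Q = C * L * H^(3/2) = 1.72 * 1.5 * 0.1^1.5 = 1.72 * 1.5 * 0.031623

0.0816 m^3/s


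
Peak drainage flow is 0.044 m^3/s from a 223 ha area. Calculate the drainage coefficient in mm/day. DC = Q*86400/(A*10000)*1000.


DC = Q * 86400 / (A * 10000) * 1000
DC = 0.044 * 86400 / (223 * 10000) * 1000
DC = 3801600.0000 / 2230000

1.7048 mm/day


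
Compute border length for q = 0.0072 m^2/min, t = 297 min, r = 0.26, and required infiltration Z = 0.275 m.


L = q*t/((1+r)*Z)
L = 0.0072*297/((1+0.26)*0.275)
L = 2.1384/0.3465

6.1714 m


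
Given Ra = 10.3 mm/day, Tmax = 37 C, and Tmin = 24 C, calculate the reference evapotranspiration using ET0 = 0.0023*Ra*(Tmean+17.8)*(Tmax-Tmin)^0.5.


Tmean = (Tmax + Tmin)/2 = (37 + 24)/2 = 30.5
ET0 = 0.0023 * 10.3 * (30.5 + 17.8) * sqrt(37 - 24)
ET0 = 0.0023 * 10.3 * 48.3 * 3.605551

4.1256 mm/day


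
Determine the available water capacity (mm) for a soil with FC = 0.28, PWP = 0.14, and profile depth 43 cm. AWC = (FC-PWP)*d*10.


AWC = (FC - PWP) * d * 10
AWC = (0.28 - 0.14) * 43 * 10
AWC = 0.1400 * 43 * 10

60.2000 mm


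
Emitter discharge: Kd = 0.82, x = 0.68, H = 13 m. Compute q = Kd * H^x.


q = Kd * H^x = 0.82 * 13^0.68 = 0.82 * 5.721126

4.6913 L/h


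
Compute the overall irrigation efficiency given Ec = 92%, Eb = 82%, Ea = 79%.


Ec = 0.92, Eb = 0.82, Ea = 0.79
E = 0.92 * 0.82 * 0.79 * 100 = 59.5976%

59.5976 %


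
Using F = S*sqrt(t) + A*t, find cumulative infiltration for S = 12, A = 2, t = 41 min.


F = S*sqrt(t) + A*t
F = 12*sqrt(41) + 2*41
F = 12*6.403124 + 82

158.8375 mm


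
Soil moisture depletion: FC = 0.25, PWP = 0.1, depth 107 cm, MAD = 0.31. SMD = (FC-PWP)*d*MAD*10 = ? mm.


SMD = (FC - PWP) * d * MAD * 10
SMD = (0.25 - 0.1) * 107 * 0.31 * 10
SMD = 0.1500 * 107 * 0.31 * 10

49.7550 mm


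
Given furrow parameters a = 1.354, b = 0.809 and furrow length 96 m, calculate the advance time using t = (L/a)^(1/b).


t = (L/a)^(1/b)
t = (96/1.354)^(1/0.809)
t = 70.901034^(1/0.809)

193.9012 min


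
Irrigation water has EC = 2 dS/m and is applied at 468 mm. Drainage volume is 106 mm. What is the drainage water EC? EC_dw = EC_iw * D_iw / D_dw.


EC_dw = EC_iw * D_iw / D_dw
EC_dw = 2 * 468 / 106
EC_dw = 936 / 106

8.8302 dS/m


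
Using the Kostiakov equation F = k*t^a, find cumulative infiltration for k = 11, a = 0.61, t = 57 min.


F = k * t^a = 11 * 57^0.61
F = 11 * 11.778328

129.5616 mm


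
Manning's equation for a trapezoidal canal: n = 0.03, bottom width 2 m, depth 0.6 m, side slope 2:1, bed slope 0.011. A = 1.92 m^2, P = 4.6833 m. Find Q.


R = A/P = 1.92/4.6833 = 0.409967
Q = (1/0.03) * 1.92 * 0.409967^(2/3) * 0.011^0.5

3.7043 m^3/s


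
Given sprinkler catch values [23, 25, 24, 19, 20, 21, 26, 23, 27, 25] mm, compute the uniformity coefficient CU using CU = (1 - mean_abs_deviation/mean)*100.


mean = 23.300000 mm
MAD = 2.100000 mm
CU = (1 - 2.100000/23.300000)*100

90.9871 %


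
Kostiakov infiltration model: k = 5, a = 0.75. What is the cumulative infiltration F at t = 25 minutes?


F = k * t^a = 5 * 25^0.75
F = 5 * 11.180340

55.9017 mm


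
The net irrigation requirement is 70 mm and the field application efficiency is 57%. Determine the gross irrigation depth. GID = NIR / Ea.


Ea = 57% = 0.57
GID = NIR / Ea = 70 / 0.57 = 122.8070 mm

122.8070 mm


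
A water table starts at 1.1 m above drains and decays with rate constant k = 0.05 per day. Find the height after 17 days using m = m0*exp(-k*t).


m = m0 * exp(-k*t)
m = 1.1 * exp(-0.05 * 17)
m = 1.1 * exp(-0.8500)

0.4702 m


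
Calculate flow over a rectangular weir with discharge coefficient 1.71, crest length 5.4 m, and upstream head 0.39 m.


Q = C * L * H^(3/2) = 1.71 * 5.4 * 0.39^1.5 = 1.71 * 5.4 * 0.243555

2.2490 m^3/s


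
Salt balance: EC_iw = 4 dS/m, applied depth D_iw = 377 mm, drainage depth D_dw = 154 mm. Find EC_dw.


EC_dw = EC_iw * D_iw / D_dw
EC_dw = 4 * 377 / 154
EC_dw = 1508 / 154

9.7922 dS/m


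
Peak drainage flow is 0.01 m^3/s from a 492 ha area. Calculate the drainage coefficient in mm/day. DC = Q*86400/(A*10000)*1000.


DC = Q * 86400 / (A * 10000) * 1000
DC = 0.01 * 86400 / (492 * 10000) * 1000
DC = 864000.0000 / 4920000

0.1756 mm/day


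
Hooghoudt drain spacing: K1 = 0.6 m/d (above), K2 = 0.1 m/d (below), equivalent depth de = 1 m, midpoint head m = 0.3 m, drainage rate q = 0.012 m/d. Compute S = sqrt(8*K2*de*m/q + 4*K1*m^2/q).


S^2 = 8*K2*de*m/q + 4*K1*m^2/q
S^2 = 8*0.1*1*0.3/0.012 + 4*0.6*0.3^2/0.012
S = sqrt(38.0000)

6.1644 m


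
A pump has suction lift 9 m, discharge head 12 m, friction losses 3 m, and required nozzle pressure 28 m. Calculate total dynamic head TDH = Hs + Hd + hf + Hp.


TDH = Hs + Hd + hf + Hp = 9 + 12 + 3 + 28 = 52

52 m


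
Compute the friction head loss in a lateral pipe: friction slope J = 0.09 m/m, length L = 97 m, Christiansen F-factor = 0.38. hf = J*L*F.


hf = J * L * F = 0.09 * 97 * 0.38 = 3.3174 m

3.3174 m


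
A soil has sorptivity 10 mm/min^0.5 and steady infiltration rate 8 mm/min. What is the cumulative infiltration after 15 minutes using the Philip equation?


F = S*sqrt(t) + A*t
F = 10*sqrt(15) + 8*15
F = 10*3.872983 + 120

158.7298 mm


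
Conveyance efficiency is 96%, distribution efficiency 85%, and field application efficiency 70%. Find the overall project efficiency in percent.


Ec = 0.96, Eb = 0.85, Ea = 0.7
E = 0.96 * 0.85 * 0.7 * 100 = 57.1200%

57.1200 %


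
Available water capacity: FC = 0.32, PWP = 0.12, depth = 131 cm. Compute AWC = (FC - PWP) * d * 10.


AWC = (FC - PWP) * d * 10
AWC = (0.32 - 0.12) * 131 * 10
AWC = 0.2000 * 131 * 10

262.0000 mm


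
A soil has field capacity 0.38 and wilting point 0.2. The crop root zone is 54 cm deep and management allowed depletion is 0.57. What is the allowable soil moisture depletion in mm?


SMD = (FC - PWP) * d * MAD * 10
SMD = (0.38 - 0.2) * 54 * 0.57 * 10
SMD = 0.1800 * 54 * 0.57 * 10

55.4040 mm


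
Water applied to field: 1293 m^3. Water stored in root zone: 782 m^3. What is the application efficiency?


Ea = V_root / V_field * 100 = 782 / 1293 * 100 = 60.4795%

60.4795 %


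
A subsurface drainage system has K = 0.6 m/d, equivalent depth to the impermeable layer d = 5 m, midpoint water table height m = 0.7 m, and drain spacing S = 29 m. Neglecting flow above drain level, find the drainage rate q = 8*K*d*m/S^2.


q = 8*K*d*m/S^2
q = 8*0.6*5*0.7/29^2
q = 16.8000 / 841

0.0200 m/d


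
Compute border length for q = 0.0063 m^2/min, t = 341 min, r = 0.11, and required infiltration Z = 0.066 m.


L = q*t/((1+r)*Z)
L = 0.0063*341/((1+0.11)*0.066)
L = 2.1483/0.07326

29.3243 m


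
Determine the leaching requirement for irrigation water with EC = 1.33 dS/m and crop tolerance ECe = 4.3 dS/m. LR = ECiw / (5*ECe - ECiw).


LR = ECiw / (5*ECe - ECiw)
LR = 1.33 / (5*4.3 - 1.33)
LR = 1.33 / 20.1700

0.0659


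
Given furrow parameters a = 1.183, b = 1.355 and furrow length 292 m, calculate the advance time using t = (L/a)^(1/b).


t = (L/a)^(1/b)
t = (292/1.183)^(1/1.355)
t = 246.830093^(1/1.355)

58.2918 min


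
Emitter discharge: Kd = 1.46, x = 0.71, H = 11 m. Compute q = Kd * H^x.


q = Kd * H^x = 1.46 * 11^0.71 = 1.46 * 5.487680

8.0120 L/h


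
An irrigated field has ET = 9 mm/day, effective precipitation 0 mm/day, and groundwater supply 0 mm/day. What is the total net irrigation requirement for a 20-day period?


Daily deficit = ET - Pe - GW = 9 - 0 - 0 = 9 mm/day
NIR = 9 * 20 = 180 mm

180.0000 mm


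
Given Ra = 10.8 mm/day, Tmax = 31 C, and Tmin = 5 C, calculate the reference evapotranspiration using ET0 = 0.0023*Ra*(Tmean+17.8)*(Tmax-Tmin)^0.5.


Tmean = (Tmax + Tmin)/2 = (31 + 5)/2 = 18.0
ET0 = 0.0023 * 10.8 * (18.0 + 17.8) * sqrt(31 - 5)
ET0 = 0.0023 * 10.8 * 35.8 * 5.099020

4.5344 mm/day


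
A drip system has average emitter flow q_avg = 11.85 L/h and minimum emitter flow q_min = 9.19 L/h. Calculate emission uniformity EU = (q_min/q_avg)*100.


EU = (q_min/q_avg)*100 = (9.19/11.85)*100 = 77.5527%

77.5527 %


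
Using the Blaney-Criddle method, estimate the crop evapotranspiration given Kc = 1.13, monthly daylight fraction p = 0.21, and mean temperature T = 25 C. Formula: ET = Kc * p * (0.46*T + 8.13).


ET = Kc * p * (0.46*T + 8.13)
ET = 1.13 * 0.21 * (0.46*25 + 8.13)
ET = 1.13 * 0.21 * 19.6300

4.6582 mm/day


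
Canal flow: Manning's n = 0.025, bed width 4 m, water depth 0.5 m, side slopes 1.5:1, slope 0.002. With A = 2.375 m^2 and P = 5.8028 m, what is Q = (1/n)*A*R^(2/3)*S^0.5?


R = A/P = 2.375/5.8028 = 0.409285
Q = (1/0.025) * 2.375 * 0.409285^(2/3) * 0.002^0.5

2.3420 m^3/s


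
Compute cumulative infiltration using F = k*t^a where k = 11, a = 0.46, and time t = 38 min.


F = k * t^a = 11 * 38^0.46
F = 11 * 5.329672

58.6264 mm


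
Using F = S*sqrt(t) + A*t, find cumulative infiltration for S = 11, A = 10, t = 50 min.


F = S*sqrt(t) + A*t
F = 11*sqrt(50) + 10*50
F = 11*7.071068 + 500

577.7817 mm


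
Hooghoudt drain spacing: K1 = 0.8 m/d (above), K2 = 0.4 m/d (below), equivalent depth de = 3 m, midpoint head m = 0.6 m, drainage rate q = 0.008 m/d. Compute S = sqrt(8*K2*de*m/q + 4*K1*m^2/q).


S^2 = 8*K2*de*m/q + 4*K1*m^2/q
S^2 = 8*0.4*3*0.6/0.008 + 4*0.8*0.6^2/0.008
S = sqrt(864.0000)

29.3939 m


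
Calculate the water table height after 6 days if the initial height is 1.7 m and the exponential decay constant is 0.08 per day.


m = m0 * exp(-k*t)
m = 1.7 * exp(-0.08 * 6)
m = 1.7 * exp(-0.4800)

1.0519 m


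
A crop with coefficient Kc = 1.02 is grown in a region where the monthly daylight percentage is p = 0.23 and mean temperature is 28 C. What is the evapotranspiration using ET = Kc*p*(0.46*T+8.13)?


ET = Kc * p * (0.46*T + 8.13)
ET = 1.02 * 0.23 * (0.46*28 + 8.13)
ET = 1.02 * 0.23 * 21.0100

4.9289 mm/day


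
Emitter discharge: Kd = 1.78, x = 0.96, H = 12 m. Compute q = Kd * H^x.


q = Kd * H^x = 1.78 * 12^0.96 = 1.78 * 10.864606

19.3390 L/h


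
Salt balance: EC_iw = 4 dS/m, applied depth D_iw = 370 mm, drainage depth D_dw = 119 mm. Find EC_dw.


EC_dw = EC_iw * D_iw / D_dw
EC_dw = 4 * 370 / 119
EC_dw = 1480 / 119

12.4370 dS/m


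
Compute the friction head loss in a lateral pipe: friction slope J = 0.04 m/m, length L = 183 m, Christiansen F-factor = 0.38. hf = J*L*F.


hf = J * L * F = 0.04 * 183 * 0.38 = 2.7816 m

2.7816 m


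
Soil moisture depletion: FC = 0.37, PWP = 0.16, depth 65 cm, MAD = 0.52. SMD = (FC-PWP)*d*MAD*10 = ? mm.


SMD = (FC - PWP) * d * MAD * 10
SMD = (0.37 - 0.16) * 65 * 0.52 * 10
SMD = 0.2100 * 65 * 0.52 * 10

70.9800 mm


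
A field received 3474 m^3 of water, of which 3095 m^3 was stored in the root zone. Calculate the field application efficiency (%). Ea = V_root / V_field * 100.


Ea = V_root / V_field * 100 = 3095 / 3474 * 100 = 89.0904%

89.0904 %


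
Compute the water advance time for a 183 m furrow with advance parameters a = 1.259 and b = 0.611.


t = (L/a)^(1/b)
t = (183/1.259)^(1/0.611)
t = 145.353455^(1/0.611)

3460.6502 min


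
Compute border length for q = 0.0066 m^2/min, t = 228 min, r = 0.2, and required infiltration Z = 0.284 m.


L = q*t/((1+r)*Z)
L = 0.0066*228/((1+0.2)*0.284)
L = 1.5048/0.3408

4.4155 m


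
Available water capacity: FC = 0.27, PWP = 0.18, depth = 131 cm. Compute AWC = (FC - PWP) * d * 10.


AWC = (FC - PWP) * d * 10
AWC = (0.27 - 0.18) * 131 * 10
AWC = 0.0900 * 131 * 10

117.9000 mm


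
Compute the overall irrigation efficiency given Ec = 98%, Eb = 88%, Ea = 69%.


Ec = 0.98, Eb = 0.88, Ea = 0.69
E = 0.98 * 0.88 * 0.69 * 100 = 59.5056%

59.5056 %


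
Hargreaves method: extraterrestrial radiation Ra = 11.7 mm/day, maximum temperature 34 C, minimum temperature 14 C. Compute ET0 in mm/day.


Tmean = (Tmax + Tmin)/2 = (34 + 14)/2 = 24.0
ET0 = 0.0023 * 11.7 * (24.0 + 17.8) * sqrt(34 - 14)
ET0 = 0.0023 * 11.7 * 41.8 * 4.472136

5.0304 mm/day


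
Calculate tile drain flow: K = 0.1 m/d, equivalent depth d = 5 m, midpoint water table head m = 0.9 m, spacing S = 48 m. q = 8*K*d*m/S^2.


q = 8*K*d*m/S^2
q = 8*0.1*5*0.9/48^2
q = 3.6000 / 2304

0.0016 m/d


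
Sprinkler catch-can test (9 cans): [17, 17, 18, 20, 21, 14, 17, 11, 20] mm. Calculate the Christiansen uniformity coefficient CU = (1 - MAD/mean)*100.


mean = 17.222222 mm
MAD = 2.246914 mm
CU = (1 - 2.246914/17.222222)*100

86.9534 %


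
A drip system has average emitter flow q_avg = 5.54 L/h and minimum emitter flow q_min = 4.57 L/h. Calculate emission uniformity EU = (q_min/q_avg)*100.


EU = (q_min/q_avg)*100 = (4.57/5.54)*100 = 82.4910%

82.4910 %


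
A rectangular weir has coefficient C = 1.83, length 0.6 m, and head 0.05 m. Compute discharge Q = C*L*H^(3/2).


Q = C * L * H^(3/2) = 1.83 * 0.6 * 0.05^1.5 = 1.83 * 0.6 * 0.011180

0.0123 m^3/s


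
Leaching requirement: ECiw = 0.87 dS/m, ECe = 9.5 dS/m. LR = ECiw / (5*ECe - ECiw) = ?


LR = ECiw / (5*ECe - ECiw)
LR = 0.87 / (5*9.5 - 0.87)
LR = 0.87 / 46.6300

0.0187


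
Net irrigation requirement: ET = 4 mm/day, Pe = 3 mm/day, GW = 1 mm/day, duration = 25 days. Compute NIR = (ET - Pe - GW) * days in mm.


Daily deficit = ET - Pe - GW = 4 - 3 - 1 = 0 mm/day
NIR = 0 * 25 = 0 mm

0 mm


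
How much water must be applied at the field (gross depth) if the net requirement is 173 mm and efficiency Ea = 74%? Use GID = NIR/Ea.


Ea = 74% = 0.74
GID = NIR / Ea = 173 / 0.74 = 233.7838 mm

233.7838 mm


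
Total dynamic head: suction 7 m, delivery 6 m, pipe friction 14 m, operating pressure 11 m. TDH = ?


TDH = Hs + Hd + hf + Hp = 7 + 6 + 14 + 11 = 38

38 m


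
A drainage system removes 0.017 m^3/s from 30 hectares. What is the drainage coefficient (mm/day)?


DC = Q * 86400 / (A * 10000) * 1000
DC = 0.017 * 86400 / (30 * 10000) * 1000
DC = 1468800.0000 / 300000

4.8960 mm/day


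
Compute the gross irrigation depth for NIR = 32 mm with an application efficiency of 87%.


Ea = 87% = 0.87
GID = NIR / Ea = 32 / 0.87 = 36.7816 mm

36.7816 mm


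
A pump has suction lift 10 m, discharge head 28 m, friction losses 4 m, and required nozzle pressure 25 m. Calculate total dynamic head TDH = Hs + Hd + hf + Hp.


TDH = Hs + Hd + hf + Hp = 10 + 28 + 4 + 25 = 67

67 m


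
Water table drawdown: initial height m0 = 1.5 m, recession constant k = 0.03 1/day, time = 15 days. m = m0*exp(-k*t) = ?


m = m0 * exp(-k*t)
m = 1.5 * exp(-0.03 * 15)
m = 1.5 * exp(-0.4500)

0.9564 m


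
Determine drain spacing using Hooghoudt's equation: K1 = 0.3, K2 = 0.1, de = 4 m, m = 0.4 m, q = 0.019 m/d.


S^2 = 8*K2*de*m/q + 4*K1*m^2/q
S^2 = 8*0.1*4*0.4/0.019 + 4*0.3*0.4^2/0.019
S = sqrt(77.4737)

8.8019 m


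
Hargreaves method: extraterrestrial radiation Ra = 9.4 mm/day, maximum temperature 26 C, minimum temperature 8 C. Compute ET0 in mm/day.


Tmean = (Tmax + Tmin)/2 = (26 + 8)/2 = 17.0
ET0 = 0.0023 * 9.4 * (17.0 + 17.8) * sqrt(26 - 8)
ET0 = 0.0023 * 9.4 * 34.8 * 4.242641

3.1921 mm/day


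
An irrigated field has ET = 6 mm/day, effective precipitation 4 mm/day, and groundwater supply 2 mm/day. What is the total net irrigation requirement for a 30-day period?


Daily deficit = ET - Pe - GW = 6 - 4 - 2 = 0 mm/day
NIR = 0 * 30 = 0 mm

0 mm
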